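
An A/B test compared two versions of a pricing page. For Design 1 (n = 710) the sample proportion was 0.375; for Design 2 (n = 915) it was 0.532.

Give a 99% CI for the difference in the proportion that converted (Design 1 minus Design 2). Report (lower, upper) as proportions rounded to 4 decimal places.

(-0.2202, -0.0938)

SE₁ = √(p̂₁(1−p̂₁)/n₁) = √(0.3750·0.6250/710) = 0.01817; SE₂ = √(0.5320·0.4680/915) = 0.01650.
Independent samples: SE of the difference = √(SE₁² + SE₂²) = √(0.0003301489 + 0.00027225) = 0.02454.
z* for 99% confidence is 2.576, so the margin of error is 2.576 × 0.02454 = 0.06322.
Point estimate p̂₁ − p̂₂ = 0.3750 − 0.5320 = -0.1570.
-0.1570 ± 0.06322 → (-0.2202, -0.0938).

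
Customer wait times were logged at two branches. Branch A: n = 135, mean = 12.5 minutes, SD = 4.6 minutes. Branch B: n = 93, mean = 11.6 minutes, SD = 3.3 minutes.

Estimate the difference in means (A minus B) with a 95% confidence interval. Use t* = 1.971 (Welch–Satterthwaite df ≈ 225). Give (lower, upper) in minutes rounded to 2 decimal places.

Standard errors of each mean: 4.6/√135 = 0.3959 and 3.3/√93 = 0.3422.
SE(x̄₁ − x̄₂) = √(0.3959² + 0.3422²) = 0.5233 for independent samples with unequal variances.
With t* = 1.971, the margin is 1.971 × 0.5233 = 1.0314.
x̄₁ − x̄₂ = 12.5 − 11.6 = 0.9000; the interval is 0.9000 ± 1.0314 = (-0.13, 1.93).

(-0.13, 1.93)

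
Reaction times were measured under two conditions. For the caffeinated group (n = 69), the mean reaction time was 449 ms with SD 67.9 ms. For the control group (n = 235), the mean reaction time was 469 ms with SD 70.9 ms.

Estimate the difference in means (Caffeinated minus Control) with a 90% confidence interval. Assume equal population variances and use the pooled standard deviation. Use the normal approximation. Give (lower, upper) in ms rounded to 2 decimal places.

(-35.82, -4.18)

Pooled variance s_p² = [68·67.9² + 234·70.9²] / (69+235−2) = 4933.0511, so s_p = 70.2357.
SE_diff = s_p·√(1/n₁ + 1/n₂) = 70.2357·√(1/69 + 1/235) = 9.6169.
z* = 1.645; margin = 1.645 × 9.6169 = 15.8198.
Difference = 449 − 469 = -20.0000.
-20.0000 ± 15.8198 → (-35.82, -4.18).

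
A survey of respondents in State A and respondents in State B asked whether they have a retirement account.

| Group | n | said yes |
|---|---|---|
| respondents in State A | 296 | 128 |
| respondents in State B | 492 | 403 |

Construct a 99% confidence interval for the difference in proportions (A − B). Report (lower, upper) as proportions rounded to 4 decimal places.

(-0.4733, -0.3001)

p̂₁ = 128/296 = 0.4324 and p̂₂ = 403/492 = 0.8191.
SE₁ = √(p̂₁(1−p̂₁)/n₁) = √(0.4324·0.5676/296) = 0.02880; SE₂ = √(0.8191·0.1809/492) = 0.01735.
Independent samples: SE of the difference = √(SE₁² + SE₂²) = √(0.00082944 + 0.0003010225) = 0.03362.
z* for 99% confidence is 2.576, so the margin of error is 2.576 × 0.03362 = 0.08661.
Point estimate p̂₁ − p̂₂ = 0.4324 − 0.8191 = -0.3867.
-0.3867 ± 0.08661 → (-0.4733, -0.3001).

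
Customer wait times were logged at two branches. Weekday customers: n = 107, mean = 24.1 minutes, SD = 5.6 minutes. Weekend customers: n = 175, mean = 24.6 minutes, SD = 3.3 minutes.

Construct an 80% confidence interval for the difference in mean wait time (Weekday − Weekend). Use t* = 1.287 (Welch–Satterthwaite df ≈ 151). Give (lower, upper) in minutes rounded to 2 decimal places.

Per-group SEs: s₁/√n₁ = 5.6/√107 = 0.5414, s₂/√n₂ = 3.3/√175 = 0.2495.
Unpooled SE of the difference: √(0.29311396 + 0.06225025) = 0.5961.
Margin of error = t* · SE = 1.287 × 0.5961 = 0.7672.
x̄₁ − x̄₂ = 24.1 − 24.6 = -0.5000.
CI: -0.5000 ± 0.7672 = (-1.27, 0.27).

(-1.27, 0.27)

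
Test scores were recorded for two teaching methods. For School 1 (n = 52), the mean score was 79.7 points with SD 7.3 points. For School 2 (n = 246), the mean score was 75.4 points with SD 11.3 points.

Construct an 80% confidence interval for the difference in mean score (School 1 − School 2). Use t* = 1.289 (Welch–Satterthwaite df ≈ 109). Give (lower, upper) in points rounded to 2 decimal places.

(2.70, 5.90)

SE₁ = s₁/√n₁ = 7.3/√52 = 1.0123; SE₂ = 11.3/√246 = 0.7205.
Independent samples, unequal variances: SE_diff = √(SE₁² + SE₂²) = √(1.02475129 + 0.51912025) = 1.2425.
t* = 1.289, so margin of error = 1.289 × 1.2425 = 1.6016.
Difference in means = 79.7 − 75.4 = 4.3000.
4.3000 ± 1.6016 → (2.70, 5.90).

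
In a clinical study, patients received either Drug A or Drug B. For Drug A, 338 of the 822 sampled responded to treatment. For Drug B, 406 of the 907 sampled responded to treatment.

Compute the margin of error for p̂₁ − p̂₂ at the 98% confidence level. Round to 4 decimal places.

First, p̂₁ = 338/822 = 0.4112; p̂₂ = 406/907 = 0.4476.
The two standard errors are √(0.4112×0.5888/822) = 0.01716 and √(0.4476×0.5524/907) = 0.01651.
Because the samples are independent, SE_diff = √(0.01716² + 0.01651²) = 0.02381.
Using z* = 2.326 for 98%, ME = 2.326 × 0.02381 = 0.05538.

0.0554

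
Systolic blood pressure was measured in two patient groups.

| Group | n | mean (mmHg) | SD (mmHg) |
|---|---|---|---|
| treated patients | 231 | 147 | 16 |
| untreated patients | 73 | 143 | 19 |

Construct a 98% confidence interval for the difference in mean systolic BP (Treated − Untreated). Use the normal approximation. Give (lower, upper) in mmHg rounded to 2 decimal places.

SE₁ = s₁/√n₁ = 16/√231 = 1.0527; SE₂ = 19/√73 = 2.2238.
Independent samples, unequal variances: SE_diff = √(SE₁² + SE₂²) = √(1.10817729 + 4.94528644) = 2.4604.
z* = 2.326, so margin of error = 2.326 × 2.4604 = 5.7229.
Difference in means = 147 − 143 = 4.0000.
4.0000 ± 5.7229 → (-1.72, 9.72).

(-1.72, 9.72)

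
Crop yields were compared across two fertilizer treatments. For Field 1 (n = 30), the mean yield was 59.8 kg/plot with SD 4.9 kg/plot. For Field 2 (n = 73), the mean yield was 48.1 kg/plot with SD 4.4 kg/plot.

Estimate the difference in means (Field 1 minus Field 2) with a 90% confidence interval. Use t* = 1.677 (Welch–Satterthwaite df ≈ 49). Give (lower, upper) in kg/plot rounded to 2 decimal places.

(9.97, 13.43)

SE₁ = s₁/√n₁ = 4.9/√30 = 0.8946; SE₂ = 4.4/√73 = 0.5150.
Independent samples, unequal variances: SE_diff = √(SE₁² + SE₂²) = √(0.80030916 + 0.265225) = 1.0322.
t* = 1.677, so margin of error = 1.677 × 1.0322 = 1.7310.
Difference in means = 59.8 − 48.1 = 11.7000.
11.7000 ± 1.7310 → (9.97, 13.43).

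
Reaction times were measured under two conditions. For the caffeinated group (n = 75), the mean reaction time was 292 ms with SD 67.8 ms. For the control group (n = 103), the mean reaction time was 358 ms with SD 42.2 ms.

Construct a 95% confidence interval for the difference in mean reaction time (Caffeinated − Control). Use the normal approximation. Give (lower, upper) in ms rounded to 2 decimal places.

Standard errors of each mean: 67.8/√75 = 7.8289 and 42.2/√103 = 4.1581.
SE(x̄₁ − x̄₂) = √(7.8289² + 4.1581²) = 8.8646 for independent samples with unequal variances.
With z* = 1.960, the margin is 1.960 × 8.8646 = 17.3746.
x̄₁ − x̄₂ = 292 − 358 = -66.0000; the interval is -66.0000 ± 17.3746 = (-83.37, -48.63).

(-83.37, -48.63)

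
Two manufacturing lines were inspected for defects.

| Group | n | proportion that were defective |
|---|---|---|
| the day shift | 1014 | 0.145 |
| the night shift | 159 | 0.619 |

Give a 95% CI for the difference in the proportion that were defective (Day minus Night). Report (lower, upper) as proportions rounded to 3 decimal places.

(-0.553, -0.395)

SE₁ = √(p̂₁(1−p̂₁)/n₁) = √(0.1450·0.8550/1014) = 0.01106; SE₂ = √(0.6190·0.3810/159) = 0.03851.
Independent samples: SE of the difference = √(SE₁² + SE₂²) = √(0.0001223236 + 0.0014830201) = 0.04007.
z* for 95% confidence is 1.960, so the margin of error is 1.960 × 0.04007 = 0.07854.
Point estimate p̂₁ − p̂₂ = 0.1450 − 0.6190 = -0.4740.
-0.4740 ± 0.07854 → (-0.553, -0.395).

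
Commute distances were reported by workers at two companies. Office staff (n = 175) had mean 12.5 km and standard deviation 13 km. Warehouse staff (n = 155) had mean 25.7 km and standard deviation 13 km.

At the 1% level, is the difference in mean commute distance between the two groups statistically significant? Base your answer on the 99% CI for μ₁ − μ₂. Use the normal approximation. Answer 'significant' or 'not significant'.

significant

Per-group SEs: s₁/√n₁ = 13/√175 = 0.9827, s₂/√n₂ = 13/√155 = 1.0442.
Unpooled SE of the difference: √(0.96569929 + 1.09035364) = 1.4339.
Margin of error = z* · SE = 2.576 × 1.4339 = 3.6937.
x̄₁ − x̄₂ = 12.5 − 25.7 = -13.2000.
CI: -13.2000 ± 3.6937 = (-16.8937, -9.5063).
The interval (-16.8937, -9.5063) does not contain 0, so the difference is significant.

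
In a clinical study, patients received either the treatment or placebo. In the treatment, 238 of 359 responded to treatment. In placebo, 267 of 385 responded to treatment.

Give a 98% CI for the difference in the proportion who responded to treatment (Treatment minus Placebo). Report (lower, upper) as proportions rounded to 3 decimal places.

p̂₁ = 238/359 = 0.6630 and p̂₂ = 267/385 = 0.6935.
SE₁ = √(p̂₁(1−p̂₁)/n₁) = √(0.6630·0.3370/359) = 0.02495; SE₂ = √(0.6935·0.3065/385) = 0.02350.
Independent samples: SE of the difference = √(SE₁² + SE₂²) = √(0.0006225025 + 0.00055225) = 0.03427.
z* for 98% confidence is 2.326, so the margin of error is 2.326 × 0.03427 = 0.07971.
Point estimate p̂₁ − p̂₂ = 0.6630 − 0.6935 = -0.0305.
-0.0305 ± 0.07971 → (-0.110, 0.049).

(-0.110, 0.049)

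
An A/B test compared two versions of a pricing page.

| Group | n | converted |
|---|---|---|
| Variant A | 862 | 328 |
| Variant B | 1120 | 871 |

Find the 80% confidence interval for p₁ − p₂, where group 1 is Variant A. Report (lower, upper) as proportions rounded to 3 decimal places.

Sample proportions: 328/862 = 0.3805, 871/1120 = 0.7777.
Each SE is √(p̂(1−p̂)/n): √(0.3805·0.6195/862) = 0.01654 and √(0.7777·0.2223/1120) = 0.01242.
SE(p̂₁ − p̂₂) = √(SE₁² + SE₂²) = √(0.0002735716 + 0.0001542564) = 0.02068, since the two samples are independent.
At 80% confidence z* = 1.282; margin = 1.282 × 0.02068 = 0.02651.
The difference is 0.3805 − 0.7777 = -0.3972, so the interval is -0.3972 ± 0.02651 = (-0.424, -0.371).

(-0.424, -0.371)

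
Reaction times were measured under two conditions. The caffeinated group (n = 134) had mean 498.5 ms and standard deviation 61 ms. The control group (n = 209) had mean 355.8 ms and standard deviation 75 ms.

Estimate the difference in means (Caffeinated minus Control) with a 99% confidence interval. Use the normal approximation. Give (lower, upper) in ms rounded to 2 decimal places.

(123.65, 161.75)

Standard errors of each mean: 61/√134 = 5.2696 and 75/√209 = 5.1879.
SE(x̄₁ − x̄₂) = √(5.2696² + 5.1879²) = 7.3948 for independent samples with unequal variances.
With z* = 2.576, the margin is 2.576 × 7.3948 = 19.0490.
x̄₁ − x̄₂ = 498.5 − 355.8 = 142.7000; the interval is 142.7000 ± 19.0490 = (123.65, 161.75).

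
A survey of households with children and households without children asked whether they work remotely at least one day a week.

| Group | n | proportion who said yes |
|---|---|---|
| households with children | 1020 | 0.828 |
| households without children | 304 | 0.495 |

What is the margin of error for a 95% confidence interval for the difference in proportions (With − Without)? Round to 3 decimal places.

Each SE is √(p̂(1−p̂)/n): √(0.8280·0.1720/1020) = 0.01182 and √(0.4950·0.5050/304) = 0.02868.
SE(p̂₁ − p̂₂) = √(SE₁² + SE₂²) = √(0.0001397124 + 0.0008225424) = 0.03102, since the two samples are independent.
At 95% confidence z* = 1.960; margin = 1.960 × 0.03102 = 0.06080.

0.061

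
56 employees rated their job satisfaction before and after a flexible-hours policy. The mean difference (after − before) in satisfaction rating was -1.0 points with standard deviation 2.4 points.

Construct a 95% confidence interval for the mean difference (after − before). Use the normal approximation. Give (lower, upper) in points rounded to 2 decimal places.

(-1.63, -0.37)

This is a matched-pairs design, so SE = s_d/√n = 2.4/√56 = 0.3207.
Margin = 1.960 × 0.3207 = 0.6286; the interval is -1.0 ± 0.6286 = (-1.63, -0.37).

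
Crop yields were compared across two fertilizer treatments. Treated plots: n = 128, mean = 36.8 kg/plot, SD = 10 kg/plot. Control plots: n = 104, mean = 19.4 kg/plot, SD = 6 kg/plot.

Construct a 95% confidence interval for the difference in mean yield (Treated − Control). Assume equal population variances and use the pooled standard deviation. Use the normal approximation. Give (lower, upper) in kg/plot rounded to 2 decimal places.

s_p = √[((n₁−1)s₁² + (n₂−1)s₂²)/(n₁+n₂−2)] = √[(127·10² + 103·6²)/230] = 8.4462.
SE = 8.4462·√(1/128 + 1/104) = 1.1150.
With z* = 1.960, margin = 1.960 × 1.1150 = 2.1854.
x̄₁ − x̄₂ = 36.8 − 19.4 = 17.4000; interval 17.4000 ± 2.1854 = (15.21, 19.59).

(15.21, 19.59)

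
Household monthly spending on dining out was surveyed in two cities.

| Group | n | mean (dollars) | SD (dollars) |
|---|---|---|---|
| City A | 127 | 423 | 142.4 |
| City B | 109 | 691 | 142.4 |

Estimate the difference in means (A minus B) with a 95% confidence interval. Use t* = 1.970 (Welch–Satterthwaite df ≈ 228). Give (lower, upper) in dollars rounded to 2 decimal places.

Standard errors of each mean: 142.4/√127 = 12.6360 and 142.4/√109 = 13.6394.
SE(x̄₁ − x̄₂) = √(12.6360² + 13.6394²) = 18.5931 for independent samples with unequal variances.
With t* = 1.970, the margin is 1.970 × 18.5931 = 36.6284.
x̄₁ − x̄₂ = 423 − 691 = -268.0000; the interval is -268.0000 ± 36.6284 = (-304.63, -231.37).

(-304.63, -231.37)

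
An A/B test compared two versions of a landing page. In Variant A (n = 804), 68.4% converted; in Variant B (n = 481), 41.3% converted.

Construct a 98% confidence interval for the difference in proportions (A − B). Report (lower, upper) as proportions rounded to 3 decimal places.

The two standard errors are √(0.6840×0.3160/804) = 0.01640 and √(0.4130×0.5870/481) = 0.02245.
Because the samples are independent, SE_diff = √(0.01640² + 0.02245²) = 0.02780.
Using z* = 2.326 for 98%, ME = 2.326 × 0.02780 = 0.06466.
p̂₁ − p̂₂ = 0.2710; interval 0.2710 ± 0.06466 gives (0.206, 0.336).

(0.206, 0.336)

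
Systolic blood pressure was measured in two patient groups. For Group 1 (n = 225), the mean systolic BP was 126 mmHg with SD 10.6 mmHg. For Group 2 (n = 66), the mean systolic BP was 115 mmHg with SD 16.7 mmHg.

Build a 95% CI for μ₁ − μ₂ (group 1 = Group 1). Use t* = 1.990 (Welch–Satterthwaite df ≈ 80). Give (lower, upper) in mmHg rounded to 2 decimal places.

SE₁ = s₁/√n₁ = 10.6/√225 = 0.7067; SE₂ = 16.7/√66 = 2.0556.
Independent samples, unequal variances: SE_diff = √(SE₁² + SE₂²) = √(0.49942489 + 4.22549136) = 2.1737.
t* = 1.990, so margin of error = 1.990 × 2.1737 = 4.3257.
Difference in means = 126 − 115 = 11.0000.
11.0000 ± 4.3257 → (6.67, 15.33).

(6.67, 15.33)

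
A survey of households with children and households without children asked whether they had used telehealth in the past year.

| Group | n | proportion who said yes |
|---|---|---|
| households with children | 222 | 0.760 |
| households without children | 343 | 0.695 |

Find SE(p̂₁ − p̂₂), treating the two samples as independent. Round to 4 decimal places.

Each SE is √(p̂(1−p̂)/n): √(0.7600·0.2400/222) = 0.02866 and √(0.6950·0.3050/343) = 0.02486.
SE(p̂₁ − p̂₂) = √(SE₁² + SE₂²) = √(0.0008213956 + 0.0006180196) = 0.03794, since the two samples are independent.

0.0379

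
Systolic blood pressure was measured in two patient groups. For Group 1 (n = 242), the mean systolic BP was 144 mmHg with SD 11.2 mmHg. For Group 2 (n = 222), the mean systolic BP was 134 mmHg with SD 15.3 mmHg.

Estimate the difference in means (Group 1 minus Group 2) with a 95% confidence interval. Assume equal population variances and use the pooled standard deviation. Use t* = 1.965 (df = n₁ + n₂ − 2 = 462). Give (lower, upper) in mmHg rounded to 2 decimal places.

(7.57, 12.43)

s_p = √[((n₁−1)s₁² + (n₂−1)s₂²)/(n₁+n₂−2)] = √[(241·11.2² + 221·15.3²)/462] = 13.3197.
SE = 13.3197·√(1/242 + 1/222) = 1.2379.
With t* = 1.965, margin = 1.965 × 1.2379 = 2.4325.
x̄₁ − x̄₂ = 144 − 134 = 10.0000; interval 10.0000 ± 2.4325 = (7.57, 12.43).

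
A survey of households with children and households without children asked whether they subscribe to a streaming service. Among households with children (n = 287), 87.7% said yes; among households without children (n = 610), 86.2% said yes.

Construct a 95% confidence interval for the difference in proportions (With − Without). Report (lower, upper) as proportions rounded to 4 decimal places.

The two standard errors are √(0.8770×0.1230/287) = 0.01939 and √(0.8620×0.1380/610) = 0.01396.
Because the samples are independent, SE_diff = √(0.01939² + 0.01396²) = 0.02389.
Using z* = 1.960 for 95%, ME = 1.960 × 0.02389 = 0.04682.
p̂₁ − p̂₂ = 0.0150; interval 0.0150 ± 0.04682 gives (-0.0318, 0.0618).

(-0.0318, 0.0618)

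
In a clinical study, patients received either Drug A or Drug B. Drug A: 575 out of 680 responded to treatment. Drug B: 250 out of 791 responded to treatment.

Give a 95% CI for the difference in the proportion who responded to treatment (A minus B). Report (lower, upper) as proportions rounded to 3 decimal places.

Sample proportions: 575/680 = 0.8456, 250/791 = 0.3161.
Each SE is √(p̂(1−p̂)/n): √(0.8456·0.1544/680) = 0.01386 and √(0.3161·0.6839/791) = 0.01653.
SE(p̂₁ − p̂₂) = √(SE₁² + SE₂²) = √(0.0001920996 + 0.0002732409) = 0.02157, since the two samples are independent.
At 95% confidence z* = 1.960; margin = 1.960 × 0.02157 = 0.04228.
The difference is 0.8456 − 0.3161 = 0.5295, so the interval is 0.5295 ± 0.04228 = (0.487, 0.572).

(0.487, 0.572)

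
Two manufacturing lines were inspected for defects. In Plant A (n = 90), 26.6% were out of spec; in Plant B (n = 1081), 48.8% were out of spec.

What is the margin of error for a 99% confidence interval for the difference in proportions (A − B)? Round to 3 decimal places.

SE₁ = √(p̂₁(1−p̂₁)/n₁) = √(0.2660·0.7340/90) = 0.04658; SE₂ = √(0.4880·0.5120/1081) = 0.01520.
Independent samples: SE of the difference = √(SE₁² + SE₂²) = √(0.0021696964 + 0.00023104) = 0.04900.
z* for 99% confidence is 2.576, so the margin of error is 2.576 × 0.04900 = 0.12622.

0.126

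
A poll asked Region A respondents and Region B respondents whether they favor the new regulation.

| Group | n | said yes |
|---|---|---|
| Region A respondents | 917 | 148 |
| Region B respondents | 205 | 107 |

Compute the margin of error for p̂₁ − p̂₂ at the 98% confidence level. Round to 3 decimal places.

First, p̂₁ = 148/917 = 0.1614; p̂₂ = 107/205 = 0.5220.
The two standard errors are √(0.1614×0.8386/917) = 0.01215 and √(0.5220×0.4780/205) = 0.03489.
Because the samples are independent, SE_diff = √(0.01215² + 0.03489²) = 0.03695.
Using z* = 2.326 for 98%, ME = 2.326 × 0.03695 = 0.08595.

0.086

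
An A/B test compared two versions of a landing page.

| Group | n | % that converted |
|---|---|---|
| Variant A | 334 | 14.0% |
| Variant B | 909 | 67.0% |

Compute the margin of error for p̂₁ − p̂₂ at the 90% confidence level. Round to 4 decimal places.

0.0404

Each SE is √(p̂(1−p̂)/n): √(0.1400·0.8600/334) = 0.01899 and √(0.6700·0.3300/909) = 0.01560.
SE(p̂₁ − p̂₂) = √(SE₁² + SE₂²) = √(0.0003606201 + 0.00024336) = 0.02458, since the two samples are independent.
At 90% confidence z* = 1.645; margin = 1.645 × 0.02458 = 0.04043.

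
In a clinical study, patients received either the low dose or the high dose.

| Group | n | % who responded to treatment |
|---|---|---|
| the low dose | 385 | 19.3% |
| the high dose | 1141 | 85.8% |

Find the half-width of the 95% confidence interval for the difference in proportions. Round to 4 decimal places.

SE₁ = √(p̂₁(1−p̂₁)/n₁) = √(0.1930·0.8070/385) = 0.02011; SE₂ = √(0.8580·0.1420/1141) = 0.01033.
Independent samples: SE of the difference = √(SE₁² + SE₂²) = √(0.0004044121 + 0.0001067089) = 0.02261.
z* for 95% confidence is 1.960, so the margin of error is 1.960 × 0.02261 = 0.04432.

0.0443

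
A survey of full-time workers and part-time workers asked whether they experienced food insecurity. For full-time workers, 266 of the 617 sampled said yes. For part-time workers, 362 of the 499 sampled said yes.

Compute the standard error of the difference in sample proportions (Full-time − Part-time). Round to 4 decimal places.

p̂₁ = 266/617 = 0.4311 and p̂₂ = 362/499 = 0.7255.
SE₁ = √(p̂₁(1−p̂₁)/n₁) = √(0.4311·0.5689/617) = 0.01994; SE₂ = √(0.7255·0.2745/499) = 0.01998.
Independent samples: SE of the difference = √(SE₁² + SE₂²) = √(0.0003976036 + 0.0003992004) = 0.02823.

0.0282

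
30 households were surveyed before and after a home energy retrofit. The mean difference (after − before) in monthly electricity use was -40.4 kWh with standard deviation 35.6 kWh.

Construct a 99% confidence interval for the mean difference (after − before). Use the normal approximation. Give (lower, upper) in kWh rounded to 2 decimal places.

Paired design: SE = s_d/√n = 35.6/√30 = 6.4996.
z* = 2.576; margin of error = 2.576 × 6.4996 = 16.7430.
-40.4 ± 16.7430 → (-57.14, -23.66).

(-57.14, -23.66)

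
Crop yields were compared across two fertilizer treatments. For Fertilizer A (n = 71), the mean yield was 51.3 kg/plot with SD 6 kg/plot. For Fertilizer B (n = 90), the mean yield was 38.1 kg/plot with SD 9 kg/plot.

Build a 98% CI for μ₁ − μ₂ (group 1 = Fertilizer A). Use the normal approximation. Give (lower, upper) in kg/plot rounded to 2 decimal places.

Standard errors of each mean: 6/√71 = 0.7121 and 9/√90 = 0.9487.
SE(x̄₁ − x̄₂) = √(0.7121² + 0.9487²) = 1.1862 for independent samples with unequal variances.
With z* = 2.326, the margin is 2.326 × 1.1862 = 2.7591.
x̄₁ − x̄₂ = 51.3 − 38.1 = 13.2000; the interval is 13.2000 ± 2.7591 = (10.44, 15.96).

(10.44, 15.96)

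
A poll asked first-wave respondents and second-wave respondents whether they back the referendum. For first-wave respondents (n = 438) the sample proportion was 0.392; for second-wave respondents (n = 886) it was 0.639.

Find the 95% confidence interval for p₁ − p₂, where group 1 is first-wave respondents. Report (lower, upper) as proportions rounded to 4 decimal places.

(-0.3026, -0.1914)

The two standard errors are √(0.3920×0.6080/438) = 0.02333 and √(0.6390×0.3610/886) = 0.01614.
Because the samples are independent, SE_diff = √(0.02333² + 0.01614²) = 0.02837.
Using z* = 1.960 for 95%, ME = 1.960 × 0.02837 = 0.05561.
p̂₁ − p̂₂ = -0.2470; interval -0.2470 ± 0.05561 gives (-0.3026, -0.1914).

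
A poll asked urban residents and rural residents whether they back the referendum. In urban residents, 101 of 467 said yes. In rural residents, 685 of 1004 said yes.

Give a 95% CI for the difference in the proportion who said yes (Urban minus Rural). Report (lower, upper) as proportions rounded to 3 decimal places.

p̂₁ = 101/467 = 0.2163 and p̂₂ = 685/1004 = 0.6823.
SE₁ = √(p̂₁(1−p̂₁)/n₁) = √(0.2163·0.7837/467) = 0.01905; SE₂ = √(0.6823·0.3177/1004) = 0.01469.
Independent samples: SE of the difference = √(SE₁² + SE₂²) = √(0.0003629025 + 0.0002157961) = 0.02406.
z* for 95% confidence is 1.960, so the margin of error is 1.960 × 0.02406 = 0.04716.
Point estimate p̂₁ − p̂₂ = 0.2163 − 0.6823 = -0.4660.
-0.4660 ± 0.04716 → (-0.513, -0.419).

(-0.513, -0.419)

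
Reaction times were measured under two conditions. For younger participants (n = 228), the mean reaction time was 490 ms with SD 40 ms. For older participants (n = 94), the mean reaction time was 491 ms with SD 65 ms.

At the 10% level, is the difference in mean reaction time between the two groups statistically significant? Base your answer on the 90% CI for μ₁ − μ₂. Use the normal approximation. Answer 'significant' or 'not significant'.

SE₁ = s₁/√n₁ = 40/√228 = 2.6491; SE₂ = 65/√94 = 6.7042.
Independent samples, unequal variances: SE_diff = √(SE₁² + SE₂²) = √(7.01773081 + 44.94629764) = 7.2086.
z* = 1.645, so margin of error = 1.645 × 7.2086 = 11.8581.
Difference in means = 490 − 491 = -1.0000.
-1.0000 ± 11.8581 → (-12.8581, 10.8581).
The interval (-12.8581, 10.8581) contains 0, so the difference is not significant.

not significant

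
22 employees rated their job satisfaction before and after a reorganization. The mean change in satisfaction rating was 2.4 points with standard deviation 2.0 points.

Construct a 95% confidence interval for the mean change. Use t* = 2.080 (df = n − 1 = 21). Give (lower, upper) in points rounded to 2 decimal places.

This is a matched-pairs design, so SE = s_d/√n = 2.0/√22 = 0.4264.
Margin = 2.080 × 0.4264 = 0.8869; the interval is 2.4 ± 0.8869 = (1.51, 3.29).

(1.51, 3.29)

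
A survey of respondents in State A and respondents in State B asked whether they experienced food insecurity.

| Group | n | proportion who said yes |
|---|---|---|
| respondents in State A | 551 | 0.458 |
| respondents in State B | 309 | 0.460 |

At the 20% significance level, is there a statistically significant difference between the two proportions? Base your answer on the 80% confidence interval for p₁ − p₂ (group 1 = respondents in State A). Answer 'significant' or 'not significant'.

SE₁ = √(p̂₁(1−p̂₁)/n₁) = √(0.4580·0.5420/551) = 0.02123; SE₂ = √(0.4600·0.5400/309) = 0.02835.
Independent samples: SE of the difference = √(SE₁² + SE₂²) = √(0.0004507129 + 0.0008037225) = 0.03542.
z* for 80% confidence is 1.282, so the margin of error is 1.282 × 0.03542 = 0.04541.
Point estimate p̂₁ − p̂₂ = 0.4580 − 0.4600 = -0.0020.
-0.0020 ± 0.04541 → (-0.04741, 0.04341).
The interval (-0.04741, 0.04341) contains 0, so the difference is not significant.

not significant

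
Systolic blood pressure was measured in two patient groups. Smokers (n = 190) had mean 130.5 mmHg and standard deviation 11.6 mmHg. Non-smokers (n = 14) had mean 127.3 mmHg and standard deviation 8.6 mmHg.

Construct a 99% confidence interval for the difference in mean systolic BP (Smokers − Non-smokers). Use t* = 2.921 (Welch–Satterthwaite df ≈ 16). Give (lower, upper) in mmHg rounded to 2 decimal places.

Per-group SEs: s₁/√n₁ = 11.6/√190 = 0.8416, s₂/√n₂ = 8.6/√14 = 2.2984.
Unpooled SE of the difference: √(0.70829056 + 5.28264256) = 2.4476.
Margin of error = t* · SE = 2.921 × 2.4476 = 7.1494.
x̄₁ − x̄₂ = 130.5 − 127.3 = 3.2000.
CI: 3.2000 ± 7.1494 = (-3.95, 10.35).

(-3.95, 10.35)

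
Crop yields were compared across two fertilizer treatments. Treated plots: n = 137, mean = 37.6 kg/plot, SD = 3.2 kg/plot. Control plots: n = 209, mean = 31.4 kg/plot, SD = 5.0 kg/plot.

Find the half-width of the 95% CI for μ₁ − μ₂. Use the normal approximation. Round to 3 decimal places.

SE₁ = s₁/√n₁ = 3.2/√137 = 0.2734; SE₂ = 5.0/√209 = 0.3459.
Independent samples, unequal variances: SE_diff = √(SE₁² + SE₂²) = √(0.07474756 + 0.11964681) = 0.4409.
z* = 1.960, so margin of error = 1.960 × 0.4409 = 0.8642.

0.864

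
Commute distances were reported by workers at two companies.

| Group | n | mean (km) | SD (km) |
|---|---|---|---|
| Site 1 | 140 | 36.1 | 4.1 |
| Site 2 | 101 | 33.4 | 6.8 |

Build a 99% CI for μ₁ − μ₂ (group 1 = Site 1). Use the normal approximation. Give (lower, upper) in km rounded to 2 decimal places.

Per-group SEs: s₁/√n₁ = 4.1/√140 = 0.3465, s₂/√n₂ = 6.8/√101 = 0.6766.
Unpooled SE of the difference: √(0.12006225 + 0.45778756) = 0.7602.
Margin of error = z* · SE = 2.576 × 0.7602 = 1.9583.
x̄₁ − x̄₂ = 36.1 − 33.4 = 2.7000.
CI: 2.7000 ± 1.9583 = (0.74, 4.66).

(0.74, 4.66)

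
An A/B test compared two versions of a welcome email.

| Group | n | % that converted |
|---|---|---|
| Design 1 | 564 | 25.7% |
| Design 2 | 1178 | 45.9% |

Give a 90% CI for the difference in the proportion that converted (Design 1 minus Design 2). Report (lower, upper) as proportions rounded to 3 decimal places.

(-0.241, -0.163)

The two standard errors are √(0.2570×0.7430/564) = 0.01840 and √(0.4590×0.5410/1178) = 0.01452.
Because the samples are independent, SE_diff = √(0.01840² + 0.01452²) = 0.02344.
Using z* = 1.645 for 90%, ME = 1.645 × 0.02344 = 0.03856.
p̂₁ − p̂₂ = -0.2020; interval -0.2020 ± 0.03856 gives (-0.241, -0.163).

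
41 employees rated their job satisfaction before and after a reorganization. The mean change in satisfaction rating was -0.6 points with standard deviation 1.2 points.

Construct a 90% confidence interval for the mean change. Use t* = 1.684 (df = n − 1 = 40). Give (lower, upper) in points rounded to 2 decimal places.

(-0.92, -0.28)

Paired design: SE = s_d/√n = 1.2/√41 = 0.1874.
t* = 1.684; margin of error = 1.684 × 0.1874 = 0.3156.
-0.6 ± 0.3156 → (-0.92, -0.28).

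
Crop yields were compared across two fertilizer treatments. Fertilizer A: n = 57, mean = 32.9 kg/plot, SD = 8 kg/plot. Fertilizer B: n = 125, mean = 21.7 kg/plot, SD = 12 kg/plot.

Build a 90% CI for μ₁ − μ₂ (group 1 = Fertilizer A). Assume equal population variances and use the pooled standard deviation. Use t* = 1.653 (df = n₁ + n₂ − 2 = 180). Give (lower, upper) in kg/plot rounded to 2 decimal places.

s_p = √[((n₁−1)s₁² + (n₂−1)s₂²)/(n₁+n₂−2)] = √[(56·8² + 124·12²)/180] = 10.9138.
SE = 10.9138·√(1/57 + 1/125) = 1.7443.
With t* = 1.653, margin = 1.653 × 1.7443 = 2.8833.
x̄₁ − x̄₂ = 32.9 − 21.7 = 11.2000; interval 11.2000 ± 2.8833 = (8.32, 14.08).

(8.32, 14.08)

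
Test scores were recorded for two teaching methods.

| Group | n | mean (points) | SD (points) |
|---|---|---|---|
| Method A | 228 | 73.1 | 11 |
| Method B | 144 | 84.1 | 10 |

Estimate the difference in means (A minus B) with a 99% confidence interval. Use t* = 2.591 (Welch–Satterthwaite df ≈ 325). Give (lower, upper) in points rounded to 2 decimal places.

SE₁ = s₁/√n₁ = 11/√228 = 0.7285; SE₂ = 10/√144 = 0.8333.
Independent samples, unequal variances: SE_diff = √(SE₁² + SE₂²) = √(0.53071225 + 0.69438889) = 1.1068.
t* = 2.591, so margin of error = 2.591 × 1.1068 = 2.8677.
Difference in means = 73.1 − 84.1 = -11.0000.
-11.0000 ± 2.8677 → (-13.87, -8.13).

(-13.87, -8.13)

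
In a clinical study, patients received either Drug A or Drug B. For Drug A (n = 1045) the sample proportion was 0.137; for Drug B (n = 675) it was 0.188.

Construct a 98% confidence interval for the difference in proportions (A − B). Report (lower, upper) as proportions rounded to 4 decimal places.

SE₁ = √(p̂₁(1−p̂₁)/n₁) = √(0.1370·0.8630/1045) = 0.01064; SE₂ = √(0.1880·0.8120/675) = 0.01504.
Independent samples: SE of the difference = √(SE₁² + SE₂²) = √(0.0001132096 + 0.0002262016) = 0.01842.
z* for 98% confidence is 2.326, so the margin of error is 2.326 × 0.01842 = 0.04284.
Point estimate p̂₁ − p̂₂ = 0.1370 − 0.1880 = -0.0510.
-0.0510 ± 0.04284 → (-0.0938, -0.0082).

(-0.0938, -0.0082)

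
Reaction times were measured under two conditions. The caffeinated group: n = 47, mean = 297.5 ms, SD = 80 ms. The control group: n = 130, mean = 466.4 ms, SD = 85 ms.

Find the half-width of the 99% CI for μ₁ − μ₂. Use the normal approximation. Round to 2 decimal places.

35.67

Per-group SEs: s₁/√n₁ = 80/√47 = 11.6692, s₂/√n₂ = 85/√130 = 7.4550.
Unpooled SE of the difference: √(136.17022864 + 55.577025) = 13.8473.
Margin of error = z* · SE = 2.576 × 13.8473 = 35.6706.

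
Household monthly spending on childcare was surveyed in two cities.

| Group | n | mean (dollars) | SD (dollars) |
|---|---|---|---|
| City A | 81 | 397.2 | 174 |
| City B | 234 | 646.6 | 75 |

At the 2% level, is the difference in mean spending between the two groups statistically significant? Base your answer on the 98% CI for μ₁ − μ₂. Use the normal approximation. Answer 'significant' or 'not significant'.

Per-group SEs: s₁/√n₁ = 174/√81 = 19.3333, s₂/√n₂ = 75/√234 = 4.9029.
Unpooled SE of the difference: √(373.77648889 + 24.03842841) = 19.9453.
Margin of error = z* · SE = 2.326 × 19.9453 = 46.3928.
x̄₁ − x̄₂ = 397.2 − 646.6 = -249.4000.
CI: -249.4000 ± 46.3928 = (-295.7928, -203.0072).
The interval (-295.7928, -203.0072) does not contain 0, so the difference is significant.

significant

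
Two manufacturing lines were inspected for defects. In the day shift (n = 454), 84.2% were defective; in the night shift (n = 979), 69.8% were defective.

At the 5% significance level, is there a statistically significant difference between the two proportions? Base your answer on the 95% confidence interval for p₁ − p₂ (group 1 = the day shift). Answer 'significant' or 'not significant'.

significant

The two standard errors are √(0.8420×0.1580/454) = 0.01712 and √(0.6980×0.3020/979) = 0.01467.
Because the samples are independent, SE_diff = √(0.01712² + 0.01467²) = 0.02255.
Using z* = 1.960 for 95%, ME = 1.960 × 0.02255 = 0.04420.
p̂₁ − p̂₂ = 0.1440; interval 0.1440 ± 0.04420 gives (0.09980, 0.18820).
The interval (0.09980, 0.18820) does not contain 0, so the difference is significant.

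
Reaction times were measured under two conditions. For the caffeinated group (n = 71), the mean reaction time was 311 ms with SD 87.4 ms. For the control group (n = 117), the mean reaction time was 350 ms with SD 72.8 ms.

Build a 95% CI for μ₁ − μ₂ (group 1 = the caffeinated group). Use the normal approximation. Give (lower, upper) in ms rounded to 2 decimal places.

(-63.23, -14.77)

SE₁ = s₁/√n₁ = 87.4/√71 = 10.3725; SE₂ = 72.8/√117 = 6.7304.
Independent samples, unequal variances: SE_diff = √(SE₁² + SE₂²) = √(107.58875625 + 45.29828416) = 12.3647.
z* = 1.960, so margin of error = 1.960 × 12.3647 = 24.2348.
Difference in means = 311 − 350 = -39.0000.
-39.0000 ± 24.2348 → (-63.23, -14.77).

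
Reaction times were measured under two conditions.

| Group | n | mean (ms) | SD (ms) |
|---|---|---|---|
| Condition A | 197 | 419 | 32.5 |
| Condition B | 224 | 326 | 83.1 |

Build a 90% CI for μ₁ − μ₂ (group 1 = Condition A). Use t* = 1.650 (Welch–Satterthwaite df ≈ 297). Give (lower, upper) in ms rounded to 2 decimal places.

Per-group SEs: s₁/√n₁ = 32.5/√197 = 2.3155, s₂/√n₂ = 83.1/√224 = 5.5524.
Unpooled SE of the difference: √(5.36154025 + 30.82914576) = 6.0159.
Margin of error = t* · SE = 1.650 × 6.0159 = 9.9262.
x̄₁ − x̄₂ = 419 − 326 = 93.0000.
CI: 93.0000 ± 9.9262 = (83.07, 102.93).

(83.07, 102.93)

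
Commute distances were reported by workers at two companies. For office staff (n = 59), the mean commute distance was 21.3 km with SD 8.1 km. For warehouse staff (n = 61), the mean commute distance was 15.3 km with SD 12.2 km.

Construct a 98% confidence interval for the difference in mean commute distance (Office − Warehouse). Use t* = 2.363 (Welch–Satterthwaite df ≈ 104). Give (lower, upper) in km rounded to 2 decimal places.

(1.55, 10.45)

SE₁ = s₁/√n₁ = 8.1/√59 = 1.0545; SE₂ = 12.2/√61 = 1.5620.
Independent samples, unequal variances: SE_diff = √(SE₁² + SE₂²) = √(1.11197025 + 2.439844) = 1.8846.
t* = 2.363, so margin of error = 2.363 × 1.8846 = 4.4533.
Difference in means = 21.3 − 15.3 = 6.0000.
6.0000 ± 4.4533 → (1.55, 10.45).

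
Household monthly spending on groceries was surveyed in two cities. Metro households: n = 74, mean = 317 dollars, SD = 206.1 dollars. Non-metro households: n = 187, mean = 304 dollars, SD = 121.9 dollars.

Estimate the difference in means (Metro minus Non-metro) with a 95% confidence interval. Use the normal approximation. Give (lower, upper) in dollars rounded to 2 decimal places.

(-37.10, 63.10)

SE₁ = s₁/√n₁ = 206.1/√74 = 23.9586; SE₂ = 121.9/√187 = 8.9142.
Independent samples, unequal variances: SE_diff = √(SE₁² + SE₂²) = √(574.01451396 + 79.46296164) = 25.5632.
z* = 1.960, so margin of error = 1.960 × 25.5632 = 50.1039.
Difference in means = 317 − 304 = 13.0000.
13.0000 ± 50.1039 → (-37.10, 63.10).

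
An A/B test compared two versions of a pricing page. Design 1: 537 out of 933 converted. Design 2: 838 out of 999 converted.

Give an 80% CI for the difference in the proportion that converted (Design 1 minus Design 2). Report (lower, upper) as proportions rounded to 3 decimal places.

(-0.289, -0.238)

Sample proportions: 537/933 = 0.5756, 838/999 = 0.8388.
Each SE is √(p̂(1−p̂)/n): √(0.5756·0.4244/933) = 0.01618 and √(0.8388·0.1612/999) = 0.01163.
SE(p̂₁ − p̂₂) = √(SE₁² + SE₂²) = √(0.0002617924 + 0.0001352569) = 0.01993, since the two samples are independent.
At 80% confidence z* = 1.282; margin = 1.282 × 0.01993 = 0.02555.
The difference is 0.5756 − 0.8388 = -0.2632, so the interval is -0.2632 ± 0.02555 = (-0.289, -0.238).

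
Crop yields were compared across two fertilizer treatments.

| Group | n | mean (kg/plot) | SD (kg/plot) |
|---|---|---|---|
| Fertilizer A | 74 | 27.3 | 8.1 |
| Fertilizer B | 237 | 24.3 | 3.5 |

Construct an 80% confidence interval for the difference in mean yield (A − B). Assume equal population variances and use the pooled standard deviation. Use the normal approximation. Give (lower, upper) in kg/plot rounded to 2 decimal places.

(2.15, 3.85)

s_p = √[((n₁−1)s₁² + (n₂−1)s₂²)/(n₁+n₂−2)] = √[(73·8.1² + 236·3.5²)/309] = 4.9856.
SE = 4.9856·√(1/74 + 1/237) = 0.6639.
With z* = 1.282, margin = 1.282 × 0.6639 = 0.8511.
x̄₁ − x̄₂ = 27.3 − 24.3 = 3.0000; interval 3.0000 ± 0.8511 = (2.15, 3.85).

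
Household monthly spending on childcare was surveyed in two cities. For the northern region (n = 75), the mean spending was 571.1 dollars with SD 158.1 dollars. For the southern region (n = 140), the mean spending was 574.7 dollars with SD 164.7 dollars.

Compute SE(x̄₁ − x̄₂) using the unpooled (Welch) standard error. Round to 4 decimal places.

Per-group SEs: s₁/√n₁ = 158.1/√75 = 18.2558, s₂/√n₂ = 164.7/√140 = 13.9197.
Unpooled SE of the difference: √(333.27423364 + 193.75804809) = 22.9572.

22.9572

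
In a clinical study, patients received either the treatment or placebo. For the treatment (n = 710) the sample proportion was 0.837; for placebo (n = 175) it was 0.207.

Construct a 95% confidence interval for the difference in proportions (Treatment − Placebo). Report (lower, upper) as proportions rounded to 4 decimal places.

(0.5641, 0.6959)

SE₁ = √(p̂₁(1−p̂₁)/n₁) = √(0.8370·0.1630/710) = 0.01386; SE₂ = √(0.2070·0.7930/175) = 0.03063.
Independent samples: SE of the difference = √(SE₁² + SE₂²) = √(0.0001920996 + 0.0009381969) = 0.03362.
z* for 95% confidence is 1.960, so the margin of error is 1.960 × 0.03362 = 0.06590.
Point estimate p̂₁ − p̂₂ = 0.8370 − 0.2070 = 0.6300.
0.6300 ± 0.06590 → (0.5641, 0.6959).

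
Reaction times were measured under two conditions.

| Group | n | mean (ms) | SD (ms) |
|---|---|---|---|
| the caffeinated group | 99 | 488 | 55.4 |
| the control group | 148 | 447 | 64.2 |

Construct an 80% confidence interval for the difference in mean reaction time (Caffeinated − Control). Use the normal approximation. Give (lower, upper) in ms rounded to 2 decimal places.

(31.17, 50.83)

SE₁ = s₁/√n₁ = 55.4/√99 = 5.5679; SE₂ = 64.2/√148 = 5.2772.
Independent samples, unequal variances: SE_diff = √(SE₁² + SE₂²) = √(31.00151041 + 27.84883984) = 7.6714.
z* = 1.282, so margin of error = 1.282 × 7.6714 = 9.8347.
Difference in means = 488 − 447 = 41.0000.
41.0000 ± 9.8347 → (31.17, 50.83).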